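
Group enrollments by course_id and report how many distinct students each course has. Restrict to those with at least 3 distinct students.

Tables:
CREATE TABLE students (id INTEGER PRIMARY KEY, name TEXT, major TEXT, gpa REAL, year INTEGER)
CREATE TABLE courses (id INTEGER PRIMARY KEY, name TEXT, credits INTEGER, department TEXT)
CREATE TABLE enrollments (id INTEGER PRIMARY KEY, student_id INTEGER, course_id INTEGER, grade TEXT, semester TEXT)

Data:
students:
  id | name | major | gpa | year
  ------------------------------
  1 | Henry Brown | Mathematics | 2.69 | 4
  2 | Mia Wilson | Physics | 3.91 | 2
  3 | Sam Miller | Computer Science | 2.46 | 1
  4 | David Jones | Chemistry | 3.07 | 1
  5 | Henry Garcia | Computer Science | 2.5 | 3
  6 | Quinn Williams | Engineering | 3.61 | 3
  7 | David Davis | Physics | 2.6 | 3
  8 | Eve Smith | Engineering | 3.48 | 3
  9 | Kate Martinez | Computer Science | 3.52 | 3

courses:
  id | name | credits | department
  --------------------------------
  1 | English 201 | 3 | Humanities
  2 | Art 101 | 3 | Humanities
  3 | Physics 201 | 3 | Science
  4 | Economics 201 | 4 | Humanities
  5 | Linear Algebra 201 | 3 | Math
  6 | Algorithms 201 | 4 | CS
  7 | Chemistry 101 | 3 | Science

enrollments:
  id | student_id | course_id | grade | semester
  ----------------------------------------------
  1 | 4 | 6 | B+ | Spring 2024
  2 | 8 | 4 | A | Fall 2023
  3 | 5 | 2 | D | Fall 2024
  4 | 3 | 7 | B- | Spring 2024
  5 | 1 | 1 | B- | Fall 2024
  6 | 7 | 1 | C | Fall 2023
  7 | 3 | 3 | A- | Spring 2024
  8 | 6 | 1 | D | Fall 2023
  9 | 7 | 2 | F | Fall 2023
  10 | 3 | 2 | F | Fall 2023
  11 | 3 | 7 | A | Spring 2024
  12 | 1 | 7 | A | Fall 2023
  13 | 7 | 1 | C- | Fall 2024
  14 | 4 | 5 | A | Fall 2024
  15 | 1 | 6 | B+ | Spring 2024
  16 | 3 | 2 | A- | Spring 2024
SELECT course_id, COUNT(DISTINCT student_id) AS distinct_student_count FROM enrollments GROUP BY course_id HAVING COUNT(DISTINCT student_id) >= 3

Execution result:
course_id | distinct_student_count
1 | 3
2 | 3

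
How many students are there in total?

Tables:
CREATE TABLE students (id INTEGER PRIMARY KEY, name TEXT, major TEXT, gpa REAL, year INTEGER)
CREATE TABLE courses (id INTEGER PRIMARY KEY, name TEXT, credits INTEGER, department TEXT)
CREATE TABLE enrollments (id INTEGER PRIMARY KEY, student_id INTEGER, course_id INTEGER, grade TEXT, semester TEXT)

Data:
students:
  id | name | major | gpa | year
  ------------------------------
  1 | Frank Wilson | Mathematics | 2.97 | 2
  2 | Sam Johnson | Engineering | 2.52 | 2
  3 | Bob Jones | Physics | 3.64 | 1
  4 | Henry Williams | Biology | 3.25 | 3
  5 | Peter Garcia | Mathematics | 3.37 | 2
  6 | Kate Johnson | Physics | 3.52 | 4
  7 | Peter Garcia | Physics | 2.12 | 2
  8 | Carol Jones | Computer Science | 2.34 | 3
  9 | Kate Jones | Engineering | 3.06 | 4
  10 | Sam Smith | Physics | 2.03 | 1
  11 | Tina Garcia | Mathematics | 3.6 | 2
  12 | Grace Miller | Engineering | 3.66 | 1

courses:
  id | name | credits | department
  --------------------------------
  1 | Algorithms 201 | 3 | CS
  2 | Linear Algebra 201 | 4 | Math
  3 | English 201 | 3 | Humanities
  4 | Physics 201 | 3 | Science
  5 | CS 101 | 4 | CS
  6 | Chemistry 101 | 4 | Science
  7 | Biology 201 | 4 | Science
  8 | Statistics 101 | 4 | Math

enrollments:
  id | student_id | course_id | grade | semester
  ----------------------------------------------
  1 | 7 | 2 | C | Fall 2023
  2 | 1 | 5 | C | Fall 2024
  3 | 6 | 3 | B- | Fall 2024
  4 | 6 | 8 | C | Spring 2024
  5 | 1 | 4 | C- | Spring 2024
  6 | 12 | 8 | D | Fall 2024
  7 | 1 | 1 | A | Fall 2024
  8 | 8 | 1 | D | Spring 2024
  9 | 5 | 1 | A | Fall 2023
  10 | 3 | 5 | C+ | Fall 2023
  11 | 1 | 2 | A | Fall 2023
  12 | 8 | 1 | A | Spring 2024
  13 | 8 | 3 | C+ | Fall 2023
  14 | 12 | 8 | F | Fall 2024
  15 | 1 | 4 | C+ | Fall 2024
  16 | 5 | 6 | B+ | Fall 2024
SELECT COUNT(*) FROM students

Execution result:
12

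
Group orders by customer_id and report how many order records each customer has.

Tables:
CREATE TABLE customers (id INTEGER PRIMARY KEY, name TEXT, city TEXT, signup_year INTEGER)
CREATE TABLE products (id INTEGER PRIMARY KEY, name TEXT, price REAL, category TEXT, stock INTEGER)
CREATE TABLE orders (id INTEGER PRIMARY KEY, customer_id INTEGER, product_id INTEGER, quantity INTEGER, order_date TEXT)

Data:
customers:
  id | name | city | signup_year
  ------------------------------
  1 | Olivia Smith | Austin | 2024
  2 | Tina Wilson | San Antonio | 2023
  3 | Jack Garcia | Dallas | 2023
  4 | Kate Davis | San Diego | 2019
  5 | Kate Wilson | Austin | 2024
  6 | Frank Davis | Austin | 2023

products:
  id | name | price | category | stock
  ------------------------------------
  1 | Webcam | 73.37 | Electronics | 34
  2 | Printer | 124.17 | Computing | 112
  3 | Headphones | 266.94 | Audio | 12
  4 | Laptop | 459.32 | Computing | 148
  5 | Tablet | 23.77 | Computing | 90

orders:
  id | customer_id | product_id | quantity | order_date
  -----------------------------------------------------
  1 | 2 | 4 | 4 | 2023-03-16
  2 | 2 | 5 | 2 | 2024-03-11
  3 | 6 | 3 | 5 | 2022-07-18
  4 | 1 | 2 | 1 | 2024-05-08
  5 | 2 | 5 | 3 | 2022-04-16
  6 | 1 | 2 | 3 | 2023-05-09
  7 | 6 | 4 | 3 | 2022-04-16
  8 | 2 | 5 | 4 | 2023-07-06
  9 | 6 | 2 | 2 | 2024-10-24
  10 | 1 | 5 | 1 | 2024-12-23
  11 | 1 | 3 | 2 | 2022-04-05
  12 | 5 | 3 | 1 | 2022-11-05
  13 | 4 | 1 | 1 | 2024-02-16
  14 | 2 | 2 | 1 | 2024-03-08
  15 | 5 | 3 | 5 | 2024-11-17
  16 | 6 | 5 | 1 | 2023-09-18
SELECT customer_id, COUNT(*) AS order_count FROM orders GROUP BY customer_id

Execution result:
customer_id | order_count
1 | 4
2 | 5
4 | 1
5 | 2
6 | 4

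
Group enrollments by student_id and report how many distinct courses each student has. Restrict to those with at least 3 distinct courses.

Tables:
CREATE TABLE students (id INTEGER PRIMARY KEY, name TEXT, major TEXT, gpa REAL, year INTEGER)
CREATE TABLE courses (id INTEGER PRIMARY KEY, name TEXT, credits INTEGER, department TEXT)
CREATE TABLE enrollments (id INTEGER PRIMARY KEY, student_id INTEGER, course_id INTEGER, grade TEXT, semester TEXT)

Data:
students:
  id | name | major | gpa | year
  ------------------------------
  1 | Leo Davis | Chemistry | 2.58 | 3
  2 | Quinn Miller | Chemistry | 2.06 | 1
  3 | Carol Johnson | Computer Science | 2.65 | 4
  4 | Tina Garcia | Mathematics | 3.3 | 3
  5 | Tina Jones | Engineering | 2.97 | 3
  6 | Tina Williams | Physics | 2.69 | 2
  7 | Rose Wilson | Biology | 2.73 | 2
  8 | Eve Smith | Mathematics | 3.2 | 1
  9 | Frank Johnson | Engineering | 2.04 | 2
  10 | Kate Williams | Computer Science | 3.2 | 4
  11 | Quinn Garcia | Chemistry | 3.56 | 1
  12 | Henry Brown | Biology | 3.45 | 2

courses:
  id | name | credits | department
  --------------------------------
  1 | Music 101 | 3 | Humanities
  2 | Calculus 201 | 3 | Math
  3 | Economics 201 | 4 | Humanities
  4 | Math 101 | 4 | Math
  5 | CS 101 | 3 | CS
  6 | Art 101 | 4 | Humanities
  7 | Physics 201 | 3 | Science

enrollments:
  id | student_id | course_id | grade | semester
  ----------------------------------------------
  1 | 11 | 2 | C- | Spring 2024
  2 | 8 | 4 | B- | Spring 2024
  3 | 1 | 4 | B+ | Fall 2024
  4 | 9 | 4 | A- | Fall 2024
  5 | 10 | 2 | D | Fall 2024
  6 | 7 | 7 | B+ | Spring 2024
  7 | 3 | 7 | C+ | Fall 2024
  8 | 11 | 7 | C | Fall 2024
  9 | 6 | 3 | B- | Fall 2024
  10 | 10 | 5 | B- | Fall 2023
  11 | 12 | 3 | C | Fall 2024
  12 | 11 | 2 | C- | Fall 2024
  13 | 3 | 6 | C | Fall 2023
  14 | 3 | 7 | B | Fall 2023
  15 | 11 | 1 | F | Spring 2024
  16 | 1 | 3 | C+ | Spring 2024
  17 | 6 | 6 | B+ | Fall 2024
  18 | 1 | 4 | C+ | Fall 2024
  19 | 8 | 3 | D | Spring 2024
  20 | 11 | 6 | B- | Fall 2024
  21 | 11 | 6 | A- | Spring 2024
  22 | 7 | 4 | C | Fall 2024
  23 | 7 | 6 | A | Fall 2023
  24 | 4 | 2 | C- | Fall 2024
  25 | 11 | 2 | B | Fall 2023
SELECT student_id, COUNT(DISTINCT course_id) AS distinct_course_count FROM enrollments GROUP BY student_id HAVING COUNT(DISTINCT course_id) >= 3

Execution result:
student_id | distinct_course_count
7 | 3
11 | 4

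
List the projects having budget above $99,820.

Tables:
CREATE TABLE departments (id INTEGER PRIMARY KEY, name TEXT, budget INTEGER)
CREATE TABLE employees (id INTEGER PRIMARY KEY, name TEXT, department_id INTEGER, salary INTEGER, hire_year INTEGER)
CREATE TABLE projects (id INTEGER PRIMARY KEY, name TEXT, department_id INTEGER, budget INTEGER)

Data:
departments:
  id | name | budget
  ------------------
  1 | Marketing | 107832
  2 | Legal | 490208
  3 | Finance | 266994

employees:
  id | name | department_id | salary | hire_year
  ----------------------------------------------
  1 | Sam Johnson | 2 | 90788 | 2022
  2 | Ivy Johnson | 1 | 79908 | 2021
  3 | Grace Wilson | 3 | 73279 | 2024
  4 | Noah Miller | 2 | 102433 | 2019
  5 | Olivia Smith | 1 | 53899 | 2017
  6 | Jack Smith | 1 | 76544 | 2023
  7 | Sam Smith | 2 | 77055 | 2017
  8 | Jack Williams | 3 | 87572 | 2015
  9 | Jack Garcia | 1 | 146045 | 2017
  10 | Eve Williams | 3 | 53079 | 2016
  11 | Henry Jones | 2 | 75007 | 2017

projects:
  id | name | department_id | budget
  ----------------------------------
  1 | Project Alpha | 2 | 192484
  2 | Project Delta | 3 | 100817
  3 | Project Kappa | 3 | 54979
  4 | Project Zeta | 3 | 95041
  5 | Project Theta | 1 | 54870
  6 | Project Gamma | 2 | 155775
SELECT name, budget FROM projects WHERE budget > 99820

Execution result:
name | budget
Project Alpha | 192484
Project Delta | 100817
Project Gamma | 155775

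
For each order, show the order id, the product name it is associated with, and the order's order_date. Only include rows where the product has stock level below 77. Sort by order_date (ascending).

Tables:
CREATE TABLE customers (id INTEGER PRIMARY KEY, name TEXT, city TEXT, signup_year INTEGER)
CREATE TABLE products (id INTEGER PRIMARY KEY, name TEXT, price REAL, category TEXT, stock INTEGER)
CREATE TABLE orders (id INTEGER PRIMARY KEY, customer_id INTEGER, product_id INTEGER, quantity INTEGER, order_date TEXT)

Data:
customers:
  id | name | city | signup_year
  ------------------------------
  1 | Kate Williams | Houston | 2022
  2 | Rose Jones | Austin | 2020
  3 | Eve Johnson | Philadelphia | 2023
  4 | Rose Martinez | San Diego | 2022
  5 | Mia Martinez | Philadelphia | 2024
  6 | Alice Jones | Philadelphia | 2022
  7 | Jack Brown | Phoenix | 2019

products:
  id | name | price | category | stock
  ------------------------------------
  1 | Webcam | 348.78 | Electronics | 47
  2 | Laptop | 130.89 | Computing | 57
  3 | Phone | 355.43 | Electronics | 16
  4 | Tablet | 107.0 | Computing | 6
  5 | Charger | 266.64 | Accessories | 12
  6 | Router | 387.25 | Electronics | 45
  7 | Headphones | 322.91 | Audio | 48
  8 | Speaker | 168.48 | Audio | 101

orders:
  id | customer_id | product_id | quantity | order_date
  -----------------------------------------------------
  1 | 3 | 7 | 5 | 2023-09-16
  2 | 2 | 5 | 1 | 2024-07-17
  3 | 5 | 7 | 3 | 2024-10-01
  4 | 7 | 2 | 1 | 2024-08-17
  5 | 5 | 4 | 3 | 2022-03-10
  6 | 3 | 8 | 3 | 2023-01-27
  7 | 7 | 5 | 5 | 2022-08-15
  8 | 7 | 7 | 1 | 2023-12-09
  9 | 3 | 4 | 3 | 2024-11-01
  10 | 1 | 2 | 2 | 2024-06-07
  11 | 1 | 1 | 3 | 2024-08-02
SELECT c.id, p.name AS product, c.order_date FROM orders c JOIN products p ON c.product_id = p.id WHERE p.stock < 77 ORDER BY c.order_date ASC

Execution result:
id | product | order_date
5 | Tablet | 2022-03-10
7 | Charger | 2022-08-15
1 | Headphones | 2023-09-16
8 | Headphones | 2023-12-09
10 | Laptop | 2024-06-07
2 | Charger | 2024-07-17
11 | Webcam | 2024-08-02
4 | Laptop | 2024-08-17
3 | Headphones | 2024-10-01
9 | Tablet | 2024-11-01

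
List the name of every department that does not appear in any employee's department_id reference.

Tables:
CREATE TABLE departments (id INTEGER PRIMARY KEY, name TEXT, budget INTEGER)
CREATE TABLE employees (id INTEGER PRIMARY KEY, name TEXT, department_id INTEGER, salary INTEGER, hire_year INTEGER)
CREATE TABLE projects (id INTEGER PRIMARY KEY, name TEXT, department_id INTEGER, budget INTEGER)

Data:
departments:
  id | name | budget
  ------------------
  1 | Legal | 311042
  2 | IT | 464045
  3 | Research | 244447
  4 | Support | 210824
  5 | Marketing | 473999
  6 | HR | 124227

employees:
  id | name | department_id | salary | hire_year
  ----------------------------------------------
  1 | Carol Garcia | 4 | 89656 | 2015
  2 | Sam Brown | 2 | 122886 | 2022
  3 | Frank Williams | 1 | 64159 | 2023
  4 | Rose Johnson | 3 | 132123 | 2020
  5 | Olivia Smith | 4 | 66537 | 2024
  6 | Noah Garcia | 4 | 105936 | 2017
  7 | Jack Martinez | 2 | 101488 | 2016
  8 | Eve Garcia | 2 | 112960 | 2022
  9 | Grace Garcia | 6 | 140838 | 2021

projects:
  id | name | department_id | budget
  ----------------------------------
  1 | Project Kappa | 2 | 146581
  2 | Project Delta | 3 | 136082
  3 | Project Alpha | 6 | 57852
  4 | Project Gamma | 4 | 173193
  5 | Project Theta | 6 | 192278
SELECT p.name FROM departments p LEFT JOIN employees c ON c.department_id = p.id WHERE c.id IS NULL

Execution result:
Marketing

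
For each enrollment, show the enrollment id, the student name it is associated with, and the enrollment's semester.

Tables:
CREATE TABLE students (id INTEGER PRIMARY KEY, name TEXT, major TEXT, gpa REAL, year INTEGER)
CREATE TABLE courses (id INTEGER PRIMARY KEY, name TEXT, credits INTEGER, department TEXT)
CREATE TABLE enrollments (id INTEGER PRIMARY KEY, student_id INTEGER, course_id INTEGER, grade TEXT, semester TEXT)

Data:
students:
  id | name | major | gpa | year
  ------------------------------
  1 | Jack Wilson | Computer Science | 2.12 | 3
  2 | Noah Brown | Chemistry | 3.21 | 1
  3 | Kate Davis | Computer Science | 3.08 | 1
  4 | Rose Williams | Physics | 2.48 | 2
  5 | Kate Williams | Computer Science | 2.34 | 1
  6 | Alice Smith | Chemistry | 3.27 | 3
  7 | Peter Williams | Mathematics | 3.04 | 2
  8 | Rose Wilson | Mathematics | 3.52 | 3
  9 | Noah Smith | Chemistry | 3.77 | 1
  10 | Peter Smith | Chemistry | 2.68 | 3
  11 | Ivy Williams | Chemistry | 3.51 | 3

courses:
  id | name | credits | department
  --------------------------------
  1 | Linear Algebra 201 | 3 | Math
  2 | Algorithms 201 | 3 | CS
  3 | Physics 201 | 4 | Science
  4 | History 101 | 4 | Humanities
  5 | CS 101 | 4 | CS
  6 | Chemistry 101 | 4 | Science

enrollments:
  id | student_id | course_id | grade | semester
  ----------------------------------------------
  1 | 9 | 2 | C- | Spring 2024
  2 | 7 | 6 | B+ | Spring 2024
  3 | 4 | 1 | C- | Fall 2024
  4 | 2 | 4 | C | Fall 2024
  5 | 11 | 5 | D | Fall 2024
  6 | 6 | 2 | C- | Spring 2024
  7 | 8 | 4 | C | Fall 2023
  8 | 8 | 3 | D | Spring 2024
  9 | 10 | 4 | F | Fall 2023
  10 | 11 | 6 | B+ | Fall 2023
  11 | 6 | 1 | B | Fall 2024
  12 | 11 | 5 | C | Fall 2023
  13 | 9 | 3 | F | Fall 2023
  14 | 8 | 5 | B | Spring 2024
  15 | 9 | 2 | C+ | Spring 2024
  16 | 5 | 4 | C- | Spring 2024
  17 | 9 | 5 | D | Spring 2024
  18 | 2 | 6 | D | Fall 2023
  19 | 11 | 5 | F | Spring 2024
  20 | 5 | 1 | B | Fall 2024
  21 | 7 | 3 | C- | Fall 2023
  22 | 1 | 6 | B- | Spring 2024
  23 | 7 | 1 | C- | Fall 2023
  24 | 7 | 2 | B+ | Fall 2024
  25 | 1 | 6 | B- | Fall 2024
SELECT c.id, p.name AS student, c.semester FROM enrollments c JOIN students p ON c.student_id = p.id

Execution result:
id | student | semester
1 | Noah Smith | Spring 2024
2 | Peter Williams | Spring 2024
3 | Rose Williams | Fall 2024
4 | Noah Brown | Fall 2024
5 | Ivy Williams | Fall 2024
6 | Alice Smith | Spring 2024
7 | Rose Wilson | Fall 2023
8 | Rose Wilson | Spring 2024
9 | Peter Smith | Fall 2023
10 | Ivy Williams | Fall 2023
11 | Alice Smith | Fall 2024
12 | Ivy Williams | Fall 2023
13 | Noah Smith | Fall 2023
14 | Rose Wilson | Spring 2024
15 | Noah Smith | Spring 2024
16 | Kate Williams | Spring 2024
17 | Noah Smith | Spring 2024
18 | Noah Brown | Fall 2023
19 | Ivy Williams | Spring 2024
20 | Kate Williams | Fall 2024
21 | Peter Williams | Fall 2023
22 | Jack Wilson | Spring 2024
23 | Peter Williams | Fall 2023
24 | Peter Williams | Fall 2024
25 | Jack Wilson | Fall 2024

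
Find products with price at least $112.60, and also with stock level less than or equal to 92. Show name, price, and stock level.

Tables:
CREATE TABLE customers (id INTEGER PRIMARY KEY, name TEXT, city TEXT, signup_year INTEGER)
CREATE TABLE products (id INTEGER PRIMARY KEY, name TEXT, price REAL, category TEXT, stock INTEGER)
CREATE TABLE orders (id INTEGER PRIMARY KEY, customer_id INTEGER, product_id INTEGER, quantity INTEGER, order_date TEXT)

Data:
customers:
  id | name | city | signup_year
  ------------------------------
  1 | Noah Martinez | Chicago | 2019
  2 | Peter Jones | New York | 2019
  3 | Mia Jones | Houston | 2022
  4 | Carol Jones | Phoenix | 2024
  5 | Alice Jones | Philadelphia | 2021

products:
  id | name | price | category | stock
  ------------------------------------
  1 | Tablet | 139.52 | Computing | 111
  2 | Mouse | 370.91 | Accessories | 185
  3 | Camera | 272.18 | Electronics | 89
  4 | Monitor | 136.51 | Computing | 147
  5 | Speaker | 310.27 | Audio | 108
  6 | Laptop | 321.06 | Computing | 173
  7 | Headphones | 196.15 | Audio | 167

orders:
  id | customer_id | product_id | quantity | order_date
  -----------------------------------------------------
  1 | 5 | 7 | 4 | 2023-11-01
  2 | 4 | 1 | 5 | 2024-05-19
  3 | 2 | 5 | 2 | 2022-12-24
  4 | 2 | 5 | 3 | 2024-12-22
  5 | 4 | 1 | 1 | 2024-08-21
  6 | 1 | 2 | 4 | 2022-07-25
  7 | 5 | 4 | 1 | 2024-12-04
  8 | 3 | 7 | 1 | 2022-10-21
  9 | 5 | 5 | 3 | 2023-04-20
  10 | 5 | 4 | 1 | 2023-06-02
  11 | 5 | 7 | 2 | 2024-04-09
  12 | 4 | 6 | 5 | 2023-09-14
SELECT name, price, stock FROM products WHERE price >= 112.6 AND stock <= 92

Execution result:
name | price | stock
Camera | 272.18 | 89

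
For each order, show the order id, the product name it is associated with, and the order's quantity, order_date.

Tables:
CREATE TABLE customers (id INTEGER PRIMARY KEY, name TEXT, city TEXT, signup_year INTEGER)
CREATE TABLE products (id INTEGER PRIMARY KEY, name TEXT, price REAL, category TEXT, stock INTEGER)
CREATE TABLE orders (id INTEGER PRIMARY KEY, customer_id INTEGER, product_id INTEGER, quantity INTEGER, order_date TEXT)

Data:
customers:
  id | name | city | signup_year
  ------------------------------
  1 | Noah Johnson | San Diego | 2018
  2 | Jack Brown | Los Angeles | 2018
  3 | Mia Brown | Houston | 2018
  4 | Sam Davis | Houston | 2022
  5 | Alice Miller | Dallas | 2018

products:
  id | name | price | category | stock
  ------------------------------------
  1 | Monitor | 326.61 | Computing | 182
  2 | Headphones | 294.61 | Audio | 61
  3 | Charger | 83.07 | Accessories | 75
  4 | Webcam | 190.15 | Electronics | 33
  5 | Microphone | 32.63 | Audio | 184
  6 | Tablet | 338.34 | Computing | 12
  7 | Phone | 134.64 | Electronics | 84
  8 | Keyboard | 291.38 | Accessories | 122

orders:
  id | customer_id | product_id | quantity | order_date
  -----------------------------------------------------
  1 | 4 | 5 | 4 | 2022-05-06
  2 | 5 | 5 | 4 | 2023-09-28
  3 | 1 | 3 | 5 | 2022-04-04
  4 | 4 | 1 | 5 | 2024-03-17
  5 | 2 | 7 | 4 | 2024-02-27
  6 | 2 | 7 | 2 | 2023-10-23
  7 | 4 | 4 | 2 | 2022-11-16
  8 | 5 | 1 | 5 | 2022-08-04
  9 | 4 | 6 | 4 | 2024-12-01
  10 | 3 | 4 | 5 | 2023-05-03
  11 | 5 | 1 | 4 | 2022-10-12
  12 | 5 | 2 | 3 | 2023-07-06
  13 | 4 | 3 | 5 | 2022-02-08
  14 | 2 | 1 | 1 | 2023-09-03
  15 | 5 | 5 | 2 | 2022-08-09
SELECT c.id, p.name AS product, c.quantity, c.order_date FROM orders c JOIN products p ON c.product_id = p.id

Execution result:
id | product | quantity | order_date
1 | Microphone | 4 | 2022-05-06
2 | Microphone | 4 | 2023-09-28
3 | Charger | 5 | 2022-04-04
4 | Monitor | 5 | 2024-03-17
5 | Phone | 4 | 2024-02-27
6 | Phone | 2 | 2023-10-23
7 | Webcam | 2 | 2022-11-16
8 | Monitor | 5 | 2022-08-04
9 | Tablet | 4 | 2024-12-01
10 | Webcam | 5 | 2023-05-03
11 | Monitor | 4 | 2022-10-12
12 | Headphones | 3 | 2023-07-06
13 | Charger | 5 | 2022-02-08
14 | Monitor | 1 | 2023-09-03
15 | Microphone | 2 | 2022-08-09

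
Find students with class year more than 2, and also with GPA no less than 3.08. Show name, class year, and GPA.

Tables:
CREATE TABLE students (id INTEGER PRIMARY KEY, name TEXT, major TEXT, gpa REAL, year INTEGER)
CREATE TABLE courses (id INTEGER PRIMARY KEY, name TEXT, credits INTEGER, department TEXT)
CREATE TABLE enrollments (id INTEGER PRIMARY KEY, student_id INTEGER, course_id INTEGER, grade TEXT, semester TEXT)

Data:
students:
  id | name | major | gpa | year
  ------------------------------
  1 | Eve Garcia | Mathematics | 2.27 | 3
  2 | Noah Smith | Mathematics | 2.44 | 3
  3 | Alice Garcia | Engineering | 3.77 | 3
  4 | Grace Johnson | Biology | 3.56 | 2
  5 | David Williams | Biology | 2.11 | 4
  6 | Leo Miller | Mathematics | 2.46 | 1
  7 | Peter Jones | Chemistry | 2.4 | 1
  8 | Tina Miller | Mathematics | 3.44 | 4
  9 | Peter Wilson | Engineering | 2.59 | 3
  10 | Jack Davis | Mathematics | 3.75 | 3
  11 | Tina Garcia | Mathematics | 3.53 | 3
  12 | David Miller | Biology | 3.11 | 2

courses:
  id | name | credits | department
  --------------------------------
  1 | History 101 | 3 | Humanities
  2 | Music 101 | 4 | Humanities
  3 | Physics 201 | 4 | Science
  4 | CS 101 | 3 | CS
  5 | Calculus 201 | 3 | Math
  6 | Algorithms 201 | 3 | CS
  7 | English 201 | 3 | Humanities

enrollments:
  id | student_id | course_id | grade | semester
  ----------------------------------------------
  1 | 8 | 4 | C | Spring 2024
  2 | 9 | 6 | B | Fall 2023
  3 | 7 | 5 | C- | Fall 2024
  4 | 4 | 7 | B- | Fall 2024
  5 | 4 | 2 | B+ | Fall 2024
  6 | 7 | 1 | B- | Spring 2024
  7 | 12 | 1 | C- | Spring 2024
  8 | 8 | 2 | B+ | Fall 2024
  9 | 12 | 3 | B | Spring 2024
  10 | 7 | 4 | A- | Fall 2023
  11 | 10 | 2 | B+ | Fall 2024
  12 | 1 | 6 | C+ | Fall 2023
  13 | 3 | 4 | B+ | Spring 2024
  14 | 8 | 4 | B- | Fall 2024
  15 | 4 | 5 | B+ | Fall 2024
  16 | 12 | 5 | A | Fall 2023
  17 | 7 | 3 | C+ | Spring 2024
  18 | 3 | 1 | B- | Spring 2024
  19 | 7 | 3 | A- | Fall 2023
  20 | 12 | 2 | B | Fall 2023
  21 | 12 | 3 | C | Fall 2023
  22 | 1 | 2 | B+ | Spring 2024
SELECT name, year, gpa FROM students WHERE year > 2 AND gpa >= 3.08

Execution result:
name | year | gpa
Alice Garcia | 3 | 3.77
Tina Miller | 4 | 3.44
Jack Davis | 3 | 3.75
Tina Garcia | 3 | 3.53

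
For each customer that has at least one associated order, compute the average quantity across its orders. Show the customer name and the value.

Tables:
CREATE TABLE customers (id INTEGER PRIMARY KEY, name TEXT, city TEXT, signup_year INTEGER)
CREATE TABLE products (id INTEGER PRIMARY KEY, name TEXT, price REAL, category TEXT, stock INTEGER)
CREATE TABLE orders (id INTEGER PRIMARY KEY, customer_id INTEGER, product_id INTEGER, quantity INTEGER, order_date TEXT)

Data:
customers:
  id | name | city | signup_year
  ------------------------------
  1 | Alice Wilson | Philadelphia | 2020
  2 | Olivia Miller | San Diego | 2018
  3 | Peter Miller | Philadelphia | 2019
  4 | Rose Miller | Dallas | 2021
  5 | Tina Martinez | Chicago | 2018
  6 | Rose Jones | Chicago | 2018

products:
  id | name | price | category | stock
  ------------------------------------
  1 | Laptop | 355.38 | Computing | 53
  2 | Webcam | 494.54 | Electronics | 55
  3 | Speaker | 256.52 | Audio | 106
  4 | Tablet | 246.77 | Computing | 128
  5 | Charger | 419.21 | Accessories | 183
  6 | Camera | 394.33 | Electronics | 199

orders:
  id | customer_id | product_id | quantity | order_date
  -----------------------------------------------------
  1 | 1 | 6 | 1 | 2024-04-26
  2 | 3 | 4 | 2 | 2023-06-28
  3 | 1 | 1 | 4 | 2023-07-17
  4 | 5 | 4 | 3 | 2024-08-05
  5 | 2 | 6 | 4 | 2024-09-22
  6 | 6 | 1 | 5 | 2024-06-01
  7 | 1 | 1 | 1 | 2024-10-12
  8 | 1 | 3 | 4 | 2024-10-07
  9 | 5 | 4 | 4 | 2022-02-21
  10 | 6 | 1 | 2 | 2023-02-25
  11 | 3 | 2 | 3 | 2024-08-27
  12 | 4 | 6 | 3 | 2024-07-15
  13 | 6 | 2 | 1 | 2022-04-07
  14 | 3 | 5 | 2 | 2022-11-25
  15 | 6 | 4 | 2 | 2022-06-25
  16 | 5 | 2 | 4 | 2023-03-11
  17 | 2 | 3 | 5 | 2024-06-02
SELECT p.name, AVG(c.quantity) AS avg_quantity FROM orders c JOIN customers p ON c.customer_id = p.id GROUP BY p.id, p.name

Execution result:
name | avg_quantity
Alice Wilson | 2.50
Olivia Miller | 4.50
Peter Miller | 2.33
Rose Miller | 3.00
Tina Martinez | 3.67
Rose Jones | 2.50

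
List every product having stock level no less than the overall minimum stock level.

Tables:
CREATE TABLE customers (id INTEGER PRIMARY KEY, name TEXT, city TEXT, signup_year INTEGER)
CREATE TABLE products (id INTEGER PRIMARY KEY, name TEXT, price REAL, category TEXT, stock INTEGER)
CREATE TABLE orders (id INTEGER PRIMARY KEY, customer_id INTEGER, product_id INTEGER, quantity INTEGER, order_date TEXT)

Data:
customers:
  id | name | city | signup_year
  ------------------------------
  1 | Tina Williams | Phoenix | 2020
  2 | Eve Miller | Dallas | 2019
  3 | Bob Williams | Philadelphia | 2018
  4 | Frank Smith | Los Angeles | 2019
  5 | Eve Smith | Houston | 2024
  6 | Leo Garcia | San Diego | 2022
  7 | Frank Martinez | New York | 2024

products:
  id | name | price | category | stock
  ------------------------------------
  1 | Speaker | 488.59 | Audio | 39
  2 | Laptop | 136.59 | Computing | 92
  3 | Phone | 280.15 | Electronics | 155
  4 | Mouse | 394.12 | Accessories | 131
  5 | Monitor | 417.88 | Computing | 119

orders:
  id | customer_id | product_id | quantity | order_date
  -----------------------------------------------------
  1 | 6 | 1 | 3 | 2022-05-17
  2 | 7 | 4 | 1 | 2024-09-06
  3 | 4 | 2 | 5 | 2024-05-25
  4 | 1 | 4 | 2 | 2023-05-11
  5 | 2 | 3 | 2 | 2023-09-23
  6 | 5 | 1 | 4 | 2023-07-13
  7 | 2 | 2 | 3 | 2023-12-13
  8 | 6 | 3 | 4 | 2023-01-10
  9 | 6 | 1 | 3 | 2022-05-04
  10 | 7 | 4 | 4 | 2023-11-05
SELECT name, stock FROM products WHERE stock >= (SELECT MIN(stock) FROM products)

Execution result:
name | stock
Speaker | 39
Laptop | 92
Phone | 155
Mouse | 131
Monitor | 119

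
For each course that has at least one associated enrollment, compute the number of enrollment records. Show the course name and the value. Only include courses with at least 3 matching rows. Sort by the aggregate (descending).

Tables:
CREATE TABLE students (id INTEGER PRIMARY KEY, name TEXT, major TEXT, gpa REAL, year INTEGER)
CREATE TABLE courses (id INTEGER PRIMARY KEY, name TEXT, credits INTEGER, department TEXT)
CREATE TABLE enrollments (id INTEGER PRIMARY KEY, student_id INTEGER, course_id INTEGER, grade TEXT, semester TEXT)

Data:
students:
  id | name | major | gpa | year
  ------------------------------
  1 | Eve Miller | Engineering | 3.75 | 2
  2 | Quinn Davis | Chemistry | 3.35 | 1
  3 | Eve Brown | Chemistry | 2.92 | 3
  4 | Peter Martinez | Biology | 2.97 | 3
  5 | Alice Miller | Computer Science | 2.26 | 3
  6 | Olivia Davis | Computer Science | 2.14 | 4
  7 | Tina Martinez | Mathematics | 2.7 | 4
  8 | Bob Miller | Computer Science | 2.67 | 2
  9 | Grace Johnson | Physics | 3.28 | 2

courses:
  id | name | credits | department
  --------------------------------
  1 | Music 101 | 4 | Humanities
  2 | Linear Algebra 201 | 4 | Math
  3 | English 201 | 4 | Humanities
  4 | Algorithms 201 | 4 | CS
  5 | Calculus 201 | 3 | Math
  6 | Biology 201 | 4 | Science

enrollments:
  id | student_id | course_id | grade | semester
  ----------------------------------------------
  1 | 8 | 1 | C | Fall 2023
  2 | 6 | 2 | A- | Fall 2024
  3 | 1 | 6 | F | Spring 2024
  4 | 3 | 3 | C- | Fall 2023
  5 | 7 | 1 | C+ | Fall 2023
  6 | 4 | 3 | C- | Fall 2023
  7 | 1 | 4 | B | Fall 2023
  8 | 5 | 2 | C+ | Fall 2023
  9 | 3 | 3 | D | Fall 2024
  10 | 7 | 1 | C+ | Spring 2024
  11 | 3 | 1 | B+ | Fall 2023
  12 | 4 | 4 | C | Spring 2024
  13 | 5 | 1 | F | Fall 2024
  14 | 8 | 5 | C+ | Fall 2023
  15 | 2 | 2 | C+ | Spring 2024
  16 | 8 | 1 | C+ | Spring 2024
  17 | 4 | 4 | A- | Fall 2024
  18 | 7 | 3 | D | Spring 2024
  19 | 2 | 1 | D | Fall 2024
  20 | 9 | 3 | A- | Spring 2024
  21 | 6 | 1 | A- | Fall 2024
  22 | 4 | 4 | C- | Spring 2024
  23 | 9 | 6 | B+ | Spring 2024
SELECT p.name, COUNT(*) AS n FROM enrollments c JOIN courses p ON c.course_id = p.id GROUP BY p.id, p.name HAVING COUNT(*) >= 3 ORDER BY n DESC

Execution result:
name | n
Music 101 | 8
English 201 | 5
Algorithms 201 | 4
Linear Algebra 201 | 3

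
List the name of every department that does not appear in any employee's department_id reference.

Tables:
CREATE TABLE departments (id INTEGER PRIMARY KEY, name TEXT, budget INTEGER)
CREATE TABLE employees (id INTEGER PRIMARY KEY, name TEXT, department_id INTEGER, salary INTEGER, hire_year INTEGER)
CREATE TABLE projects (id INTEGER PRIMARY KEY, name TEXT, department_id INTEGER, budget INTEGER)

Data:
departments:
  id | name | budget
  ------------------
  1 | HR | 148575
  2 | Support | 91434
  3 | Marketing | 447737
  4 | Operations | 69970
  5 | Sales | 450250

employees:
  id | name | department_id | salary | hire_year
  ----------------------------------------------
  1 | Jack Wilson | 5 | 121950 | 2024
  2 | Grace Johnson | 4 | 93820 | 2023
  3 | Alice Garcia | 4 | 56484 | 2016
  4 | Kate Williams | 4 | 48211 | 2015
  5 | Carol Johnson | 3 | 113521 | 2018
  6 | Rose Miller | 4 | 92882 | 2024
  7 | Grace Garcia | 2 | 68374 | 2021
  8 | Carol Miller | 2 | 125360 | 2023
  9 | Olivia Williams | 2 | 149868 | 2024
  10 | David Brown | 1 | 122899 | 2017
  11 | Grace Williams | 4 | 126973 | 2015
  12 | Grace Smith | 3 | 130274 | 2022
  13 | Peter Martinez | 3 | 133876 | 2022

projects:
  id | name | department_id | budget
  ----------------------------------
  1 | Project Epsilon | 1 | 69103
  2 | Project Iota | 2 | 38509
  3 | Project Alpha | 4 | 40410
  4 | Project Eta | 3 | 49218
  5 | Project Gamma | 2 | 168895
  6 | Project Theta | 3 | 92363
SELECT p.name FROM departments p LEFT JOIN employees c ON c.department_id = p.id WHERE c.id IS NULL

Execution result:
(no rows)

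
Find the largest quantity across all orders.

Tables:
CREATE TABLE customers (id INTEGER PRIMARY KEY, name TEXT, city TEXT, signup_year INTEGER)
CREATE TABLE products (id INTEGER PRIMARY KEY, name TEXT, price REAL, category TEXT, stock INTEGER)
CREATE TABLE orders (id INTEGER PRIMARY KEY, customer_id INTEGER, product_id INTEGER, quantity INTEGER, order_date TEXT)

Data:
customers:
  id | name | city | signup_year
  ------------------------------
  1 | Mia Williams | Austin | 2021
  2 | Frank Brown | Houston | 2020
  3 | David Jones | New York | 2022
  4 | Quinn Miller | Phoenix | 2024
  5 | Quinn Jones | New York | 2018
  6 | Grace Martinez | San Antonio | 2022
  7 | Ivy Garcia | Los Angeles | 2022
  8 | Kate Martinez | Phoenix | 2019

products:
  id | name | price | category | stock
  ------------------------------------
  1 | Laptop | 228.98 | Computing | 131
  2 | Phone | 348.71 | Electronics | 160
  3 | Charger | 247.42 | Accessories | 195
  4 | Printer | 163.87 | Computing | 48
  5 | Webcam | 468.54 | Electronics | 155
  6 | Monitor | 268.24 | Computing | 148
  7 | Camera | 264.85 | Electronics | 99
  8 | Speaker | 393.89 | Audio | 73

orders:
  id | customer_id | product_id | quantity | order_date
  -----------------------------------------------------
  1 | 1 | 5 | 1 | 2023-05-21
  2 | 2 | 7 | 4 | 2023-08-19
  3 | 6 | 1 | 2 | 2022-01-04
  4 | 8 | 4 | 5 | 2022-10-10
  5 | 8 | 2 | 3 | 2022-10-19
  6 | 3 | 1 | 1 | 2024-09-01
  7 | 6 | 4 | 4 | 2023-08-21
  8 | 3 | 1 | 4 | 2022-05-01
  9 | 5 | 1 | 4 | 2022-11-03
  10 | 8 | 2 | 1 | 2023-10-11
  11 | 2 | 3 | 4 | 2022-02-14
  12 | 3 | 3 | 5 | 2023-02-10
SELECT MAX(quantity) FROM orders

Execution result:
5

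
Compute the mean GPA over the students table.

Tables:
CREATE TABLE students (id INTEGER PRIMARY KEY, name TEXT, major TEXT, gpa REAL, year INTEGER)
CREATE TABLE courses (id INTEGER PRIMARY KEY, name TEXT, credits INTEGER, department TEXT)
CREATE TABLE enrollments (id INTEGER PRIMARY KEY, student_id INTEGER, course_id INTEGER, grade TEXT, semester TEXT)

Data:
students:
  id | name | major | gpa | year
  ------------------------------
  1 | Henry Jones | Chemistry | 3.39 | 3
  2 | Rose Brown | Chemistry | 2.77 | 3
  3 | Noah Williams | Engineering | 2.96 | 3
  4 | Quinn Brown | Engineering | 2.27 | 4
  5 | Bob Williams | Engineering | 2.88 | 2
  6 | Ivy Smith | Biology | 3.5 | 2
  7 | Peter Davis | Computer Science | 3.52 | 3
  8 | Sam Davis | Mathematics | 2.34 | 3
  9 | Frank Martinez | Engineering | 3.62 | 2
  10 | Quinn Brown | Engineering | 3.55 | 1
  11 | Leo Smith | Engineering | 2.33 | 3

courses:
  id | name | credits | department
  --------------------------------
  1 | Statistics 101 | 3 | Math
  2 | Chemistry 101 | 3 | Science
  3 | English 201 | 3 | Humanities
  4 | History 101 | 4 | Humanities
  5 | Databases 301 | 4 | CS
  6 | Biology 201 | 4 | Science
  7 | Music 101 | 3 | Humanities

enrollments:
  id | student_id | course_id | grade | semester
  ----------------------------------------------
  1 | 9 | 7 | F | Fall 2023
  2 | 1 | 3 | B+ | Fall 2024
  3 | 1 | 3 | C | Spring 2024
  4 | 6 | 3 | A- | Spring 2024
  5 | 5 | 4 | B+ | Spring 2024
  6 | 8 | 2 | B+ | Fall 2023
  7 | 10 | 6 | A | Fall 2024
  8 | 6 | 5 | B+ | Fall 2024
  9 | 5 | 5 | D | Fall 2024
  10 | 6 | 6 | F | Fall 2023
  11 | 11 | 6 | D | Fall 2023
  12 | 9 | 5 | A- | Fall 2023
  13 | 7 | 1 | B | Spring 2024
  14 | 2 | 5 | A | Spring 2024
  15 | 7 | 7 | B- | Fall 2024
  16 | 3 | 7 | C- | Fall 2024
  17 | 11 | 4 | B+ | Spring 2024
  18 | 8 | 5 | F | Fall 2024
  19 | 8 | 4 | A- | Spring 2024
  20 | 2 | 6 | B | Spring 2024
SELECT AVG(gpa) FROM students

Execution result:
3.01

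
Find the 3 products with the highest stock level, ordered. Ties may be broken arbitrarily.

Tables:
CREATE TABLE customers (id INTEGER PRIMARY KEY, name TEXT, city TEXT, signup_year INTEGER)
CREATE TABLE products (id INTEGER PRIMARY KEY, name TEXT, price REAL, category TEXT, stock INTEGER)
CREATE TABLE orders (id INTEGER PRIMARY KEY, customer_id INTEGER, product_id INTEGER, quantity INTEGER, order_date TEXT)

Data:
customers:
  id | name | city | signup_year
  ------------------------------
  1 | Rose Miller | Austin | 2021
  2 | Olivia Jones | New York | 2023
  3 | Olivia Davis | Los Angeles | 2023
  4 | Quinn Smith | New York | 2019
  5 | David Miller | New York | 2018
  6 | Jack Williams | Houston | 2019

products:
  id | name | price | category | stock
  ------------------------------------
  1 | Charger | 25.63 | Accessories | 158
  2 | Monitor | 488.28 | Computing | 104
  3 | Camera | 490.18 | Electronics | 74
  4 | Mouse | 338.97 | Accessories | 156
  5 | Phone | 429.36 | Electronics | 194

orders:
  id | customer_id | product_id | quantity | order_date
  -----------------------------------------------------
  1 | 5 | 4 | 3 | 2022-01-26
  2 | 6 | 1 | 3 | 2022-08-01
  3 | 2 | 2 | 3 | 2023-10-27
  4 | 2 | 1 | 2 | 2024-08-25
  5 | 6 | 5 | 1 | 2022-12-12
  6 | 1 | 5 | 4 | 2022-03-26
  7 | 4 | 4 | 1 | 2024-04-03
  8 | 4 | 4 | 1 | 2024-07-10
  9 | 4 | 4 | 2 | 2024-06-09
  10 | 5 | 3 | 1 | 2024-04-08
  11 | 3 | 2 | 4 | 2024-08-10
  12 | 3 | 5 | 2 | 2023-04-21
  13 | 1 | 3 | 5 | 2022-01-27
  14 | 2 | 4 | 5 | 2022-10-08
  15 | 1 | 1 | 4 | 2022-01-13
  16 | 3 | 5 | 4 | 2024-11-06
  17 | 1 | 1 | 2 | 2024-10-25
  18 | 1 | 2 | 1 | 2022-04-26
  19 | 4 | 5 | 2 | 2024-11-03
SELECT name, stock FROM products ORDER BY stock DESC LIMIT 3

Execution result:
name | stock
Phone | 194
Charger | 158
Mouse | 156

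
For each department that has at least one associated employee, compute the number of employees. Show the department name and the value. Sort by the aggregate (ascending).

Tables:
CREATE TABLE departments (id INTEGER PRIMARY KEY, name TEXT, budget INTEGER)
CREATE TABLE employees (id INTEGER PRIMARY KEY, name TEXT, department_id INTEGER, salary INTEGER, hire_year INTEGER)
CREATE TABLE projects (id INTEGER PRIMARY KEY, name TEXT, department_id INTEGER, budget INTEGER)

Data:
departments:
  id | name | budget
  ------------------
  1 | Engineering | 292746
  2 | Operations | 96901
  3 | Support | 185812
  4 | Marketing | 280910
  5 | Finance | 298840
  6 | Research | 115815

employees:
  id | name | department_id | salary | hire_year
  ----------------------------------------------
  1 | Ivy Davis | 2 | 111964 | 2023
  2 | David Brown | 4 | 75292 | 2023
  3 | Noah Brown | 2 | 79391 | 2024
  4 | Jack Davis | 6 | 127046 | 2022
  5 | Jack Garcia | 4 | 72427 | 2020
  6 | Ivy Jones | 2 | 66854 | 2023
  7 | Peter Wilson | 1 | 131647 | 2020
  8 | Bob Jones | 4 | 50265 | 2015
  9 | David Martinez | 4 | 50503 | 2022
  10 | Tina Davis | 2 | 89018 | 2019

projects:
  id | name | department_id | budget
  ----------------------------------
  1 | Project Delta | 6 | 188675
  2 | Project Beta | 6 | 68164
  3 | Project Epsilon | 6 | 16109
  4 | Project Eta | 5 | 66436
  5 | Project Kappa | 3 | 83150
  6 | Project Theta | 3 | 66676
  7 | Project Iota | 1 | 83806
SELECT p.name, COUNT(*) AS n FROM employees c JOIN departments p ON c.department_id = p.id GROUP BY p.id, p.name ORDER BY n ASC

Execution result:
name | n
Engineering | 1
Research | 1
Operations | 4
Marketing | 4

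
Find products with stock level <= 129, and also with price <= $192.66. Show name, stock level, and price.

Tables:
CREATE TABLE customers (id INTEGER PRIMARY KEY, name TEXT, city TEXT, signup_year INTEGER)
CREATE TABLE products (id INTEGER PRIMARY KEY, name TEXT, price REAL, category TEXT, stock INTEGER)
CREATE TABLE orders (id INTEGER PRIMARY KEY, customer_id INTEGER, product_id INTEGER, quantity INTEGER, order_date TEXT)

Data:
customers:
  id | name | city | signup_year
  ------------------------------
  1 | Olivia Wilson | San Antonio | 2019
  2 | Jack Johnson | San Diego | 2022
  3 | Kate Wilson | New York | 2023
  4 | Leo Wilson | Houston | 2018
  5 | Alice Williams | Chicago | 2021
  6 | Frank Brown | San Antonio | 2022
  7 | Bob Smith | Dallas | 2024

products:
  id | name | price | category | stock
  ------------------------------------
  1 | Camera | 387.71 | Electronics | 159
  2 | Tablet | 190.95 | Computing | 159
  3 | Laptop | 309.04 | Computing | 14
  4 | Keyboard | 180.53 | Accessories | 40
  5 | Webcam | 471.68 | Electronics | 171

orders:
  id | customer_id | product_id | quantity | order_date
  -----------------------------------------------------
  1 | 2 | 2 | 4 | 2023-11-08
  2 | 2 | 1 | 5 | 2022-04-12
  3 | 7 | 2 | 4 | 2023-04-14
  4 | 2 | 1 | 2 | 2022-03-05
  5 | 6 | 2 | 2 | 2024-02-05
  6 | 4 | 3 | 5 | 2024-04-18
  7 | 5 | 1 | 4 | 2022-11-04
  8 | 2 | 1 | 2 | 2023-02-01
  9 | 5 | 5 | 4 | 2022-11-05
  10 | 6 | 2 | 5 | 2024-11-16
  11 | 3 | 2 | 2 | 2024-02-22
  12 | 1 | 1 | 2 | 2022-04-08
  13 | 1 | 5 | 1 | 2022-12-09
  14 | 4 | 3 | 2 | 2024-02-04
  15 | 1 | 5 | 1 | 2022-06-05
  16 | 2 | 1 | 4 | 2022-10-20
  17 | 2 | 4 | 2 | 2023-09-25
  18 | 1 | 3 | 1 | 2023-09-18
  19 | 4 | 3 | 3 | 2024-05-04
SELECT name, stock, price FROM products WHERE stock <= 129 AND price <= 192.66

Execution result:
name | stock | price
Keyboard | 40 | 180.53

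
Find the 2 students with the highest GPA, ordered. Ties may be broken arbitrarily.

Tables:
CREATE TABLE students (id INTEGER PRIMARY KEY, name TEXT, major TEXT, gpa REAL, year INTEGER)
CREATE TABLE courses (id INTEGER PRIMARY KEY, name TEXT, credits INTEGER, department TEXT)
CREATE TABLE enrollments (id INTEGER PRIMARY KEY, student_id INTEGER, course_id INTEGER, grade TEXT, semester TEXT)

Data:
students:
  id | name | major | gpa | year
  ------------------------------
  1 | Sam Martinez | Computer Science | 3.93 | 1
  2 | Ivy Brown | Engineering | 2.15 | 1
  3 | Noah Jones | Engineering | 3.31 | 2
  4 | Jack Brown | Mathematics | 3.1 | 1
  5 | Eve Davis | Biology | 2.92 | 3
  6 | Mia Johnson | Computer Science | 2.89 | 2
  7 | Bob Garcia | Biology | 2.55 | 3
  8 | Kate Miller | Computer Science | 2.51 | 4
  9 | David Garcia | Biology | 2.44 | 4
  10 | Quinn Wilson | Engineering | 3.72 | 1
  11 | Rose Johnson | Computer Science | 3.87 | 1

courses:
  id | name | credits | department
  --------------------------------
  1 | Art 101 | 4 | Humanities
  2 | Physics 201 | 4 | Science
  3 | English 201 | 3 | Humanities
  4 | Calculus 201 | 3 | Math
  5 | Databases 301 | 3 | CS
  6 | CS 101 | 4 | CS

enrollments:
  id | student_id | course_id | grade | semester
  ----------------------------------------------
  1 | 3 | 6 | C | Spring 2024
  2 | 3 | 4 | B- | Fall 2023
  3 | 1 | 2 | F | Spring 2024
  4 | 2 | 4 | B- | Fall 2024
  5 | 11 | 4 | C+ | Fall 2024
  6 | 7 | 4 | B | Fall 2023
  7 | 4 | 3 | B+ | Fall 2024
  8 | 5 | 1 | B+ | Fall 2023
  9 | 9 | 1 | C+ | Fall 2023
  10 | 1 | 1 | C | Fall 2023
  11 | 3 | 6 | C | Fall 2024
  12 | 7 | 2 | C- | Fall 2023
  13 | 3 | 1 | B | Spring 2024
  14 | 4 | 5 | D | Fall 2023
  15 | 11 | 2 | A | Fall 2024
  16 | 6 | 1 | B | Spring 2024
SELECT name, gpa FROM students ORDER BY gpa DESC LIMIT 2

Execution result:
name | gpa
Sam Martinez | 3.93
Rose Johnson | 3.87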